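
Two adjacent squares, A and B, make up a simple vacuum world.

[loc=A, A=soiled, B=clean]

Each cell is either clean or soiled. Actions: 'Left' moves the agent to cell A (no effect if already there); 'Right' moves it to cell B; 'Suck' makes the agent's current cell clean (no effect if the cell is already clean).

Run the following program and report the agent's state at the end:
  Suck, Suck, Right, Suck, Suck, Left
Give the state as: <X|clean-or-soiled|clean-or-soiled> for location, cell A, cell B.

1) do Suck; now <A|clean|clean>
2) do Suck; now <A|clean|clean>
3) do Right; now <B|clean|clean>
4) do Suck; now <B|clean|clean>
5) do Suck; now <B|clean|clean>
6) do Left; now <A|clean|clean>

<A|clean|clean>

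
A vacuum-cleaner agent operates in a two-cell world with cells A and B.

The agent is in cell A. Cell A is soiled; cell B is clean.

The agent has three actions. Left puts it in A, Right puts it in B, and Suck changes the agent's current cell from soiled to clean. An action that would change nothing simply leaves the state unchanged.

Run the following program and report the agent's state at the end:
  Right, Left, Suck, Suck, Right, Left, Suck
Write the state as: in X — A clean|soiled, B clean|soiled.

[1] after Right: in B — A soiled, B clean
[2] after Left: in A — A soiled, B clean
[3] after Suck: in A — A clean, B clean
[4] after Suck: in A — A clean, B clean
[5] after Right: in B — A clean, B clean
[6] after Left: in A — A clean, B clean
[7] after Suck: in A — A clean, B clean

in A — A clean, B clean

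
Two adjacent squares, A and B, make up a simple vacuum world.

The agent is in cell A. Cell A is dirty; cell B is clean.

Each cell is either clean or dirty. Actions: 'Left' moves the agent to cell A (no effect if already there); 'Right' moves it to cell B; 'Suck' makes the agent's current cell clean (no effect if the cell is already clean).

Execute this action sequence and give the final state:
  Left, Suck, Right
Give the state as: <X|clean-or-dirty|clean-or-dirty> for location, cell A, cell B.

<B|clean|clean>

1) do Left; now <A|dirty|clean>
2) do Suck; now <A|clean|clean>
3) do Right; now <B|clean|clean>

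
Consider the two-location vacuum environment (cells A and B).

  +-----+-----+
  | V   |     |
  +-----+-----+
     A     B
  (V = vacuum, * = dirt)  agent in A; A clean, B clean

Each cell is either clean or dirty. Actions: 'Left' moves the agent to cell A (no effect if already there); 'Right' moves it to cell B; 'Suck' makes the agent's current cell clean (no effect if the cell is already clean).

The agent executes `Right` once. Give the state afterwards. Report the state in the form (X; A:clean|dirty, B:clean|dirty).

start: (A; A:clean, B:clean)
[1] after Right: (B; A:clean, B:clean)

(B; A:clean, B:clean)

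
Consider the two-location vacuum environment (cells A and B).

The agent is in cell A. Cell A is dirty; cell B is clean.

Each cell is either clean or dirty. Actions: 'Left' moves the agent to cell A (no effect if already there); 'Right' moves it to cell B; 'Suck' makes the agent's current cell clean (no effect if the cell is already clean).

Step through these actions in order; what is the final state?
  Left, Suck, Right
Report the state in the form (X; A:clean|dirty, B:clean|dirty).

1) do Left; now (A; A:dirty, B:clean)
2) do Suck; now (A; A:clean, B:clean)
3) do Right; now (B; A:clean, B:clean)

(B; A:clean, B:clean)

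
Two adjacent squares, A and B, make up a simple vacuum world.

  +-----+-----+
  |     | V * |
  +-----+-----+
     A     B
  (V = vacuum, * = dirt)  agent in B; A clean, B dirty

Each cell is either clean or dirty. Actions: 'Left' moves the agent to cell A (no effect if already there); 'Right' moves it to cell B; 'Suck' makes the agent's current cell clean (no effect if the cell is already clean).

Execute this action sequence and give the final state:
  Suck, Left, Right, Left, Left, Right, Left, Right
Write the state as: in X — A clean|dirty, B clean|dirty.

in B — A clean, B clean

t=1 Suck ⇒ in B — A clean, B clean
t=2 Left ⇒ in A — A clean, B clean
t=3 Right ⇒ in B — A clean, B clean
t=4 Left ⇒ in A — A clean, B clean
t=5 Left ⇒ in A — A clean, B clean
t=6 Right ⇒ in B — A clean, B clean
t=7 Left ⇒ in A — A clean, B clean
t=8 Right ⇒ in B — A clean, B clean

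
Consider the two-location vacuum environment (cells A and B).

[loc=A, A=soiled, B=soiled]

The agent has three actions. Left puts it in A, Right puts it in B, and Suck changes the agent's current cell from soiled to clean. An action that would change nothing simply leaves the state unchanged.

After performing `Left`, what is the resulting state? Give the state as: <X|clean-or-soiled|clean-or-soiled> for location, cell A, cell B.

<A|soiled|soiled>

start: <A|soiled|soiled>
t=1 Left ⇒ <A|soiled|soiled>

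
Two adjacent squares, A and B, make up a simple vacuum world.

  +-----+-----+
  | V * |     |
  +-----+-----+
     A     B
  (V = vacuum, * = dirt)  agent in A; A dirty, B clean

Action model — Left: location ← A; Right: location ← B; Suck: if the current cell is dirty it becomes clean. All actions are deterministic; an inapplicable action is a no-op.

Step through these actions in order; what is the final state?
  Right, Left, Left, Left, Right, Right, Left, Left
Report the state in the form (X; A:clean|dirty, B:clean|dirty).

(A; A:dirty, B:clean)

Right (#1): (B; A:dirty, B:clean)
Left (#2): (A; A:dirty, B:clean)
Left (#3): (A; A:dirty, B:clean)
Left (#4): (A; A:dirty, B:clean)
Right (#5): (B; A:dirty, B:clean)
Right (#6): (B; A:dirty, B:clean)
Left (#7): (A; A:dirty, B:clean)
Left (#8): (A; A:dirty, B:clean)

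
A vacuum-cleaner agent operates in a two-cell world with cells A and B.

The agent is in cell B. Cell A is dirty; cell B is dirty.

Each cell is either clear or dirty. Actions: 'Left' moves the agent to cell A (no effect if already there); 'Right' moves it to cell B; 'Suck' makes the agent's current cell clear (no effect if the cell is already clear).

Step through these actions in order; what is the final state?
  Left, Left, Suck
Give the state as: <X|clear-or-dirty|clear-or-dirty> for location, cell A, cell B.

1) do Left; now <A|dirty|dirty>
2) do Left; now <A|dirty|dirty>
3) do Suck; now <A|clear|dirty>

<A|clear|dirty>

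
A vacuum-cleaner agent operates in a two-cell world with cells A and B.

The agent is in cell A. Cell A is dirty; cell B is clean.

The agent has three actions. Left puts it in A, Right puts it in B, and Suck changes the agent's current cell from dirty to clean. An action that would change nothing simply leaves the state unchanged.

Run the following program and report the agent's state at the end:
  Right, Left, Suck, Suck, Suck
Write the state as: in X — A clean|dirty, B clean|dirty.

step 1/5 (Right): in B — A dirty, B clean
step 2/5 (Left): in A — A dirty, B clean
step 3/5 (Suck): in A — A clean, B clean
step 4/5 (Suck): in A — A clean, B clean
step 5/5 (Suck): in A — A clean, B clean

in A — A clean, B clean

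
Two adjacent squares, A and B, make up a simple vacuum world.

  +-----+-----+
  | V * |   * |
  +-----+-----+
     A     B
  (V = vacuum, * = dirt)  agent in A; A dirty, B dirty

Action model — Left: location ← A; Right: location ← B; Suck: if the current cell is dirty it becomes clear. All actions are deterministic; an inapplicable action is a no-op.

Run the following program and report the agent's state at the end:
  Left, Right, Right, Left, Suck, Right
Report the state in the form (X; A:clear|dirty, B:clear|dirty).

1. Left → (A; A:dirty, B:dirty)
2. Right → (B; A:dirty, B:dirty)
3. Right → (B; A:dirty, B:dirty)
4. Left → (A; A:dirty, B:dirty)
5. Suck → (A; A:clear, B:dirty)
6. Right → (B; A:clear, B:dirty)

(B; A:clear, B:dirty)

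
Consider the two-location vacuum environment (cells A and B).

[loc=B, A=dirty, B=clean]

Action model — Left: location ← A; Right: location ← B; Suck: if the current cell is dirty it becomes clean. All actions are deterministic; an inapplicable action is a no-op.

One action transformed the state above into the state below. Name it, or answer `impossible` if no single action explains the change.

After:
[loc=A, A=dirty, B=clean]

try  Left: (A; A:dirty, B:clean)  ← match
try Right: (B; A:dirty, B:clean)
try  Suck: (B; A:dirty, B:clean)

Left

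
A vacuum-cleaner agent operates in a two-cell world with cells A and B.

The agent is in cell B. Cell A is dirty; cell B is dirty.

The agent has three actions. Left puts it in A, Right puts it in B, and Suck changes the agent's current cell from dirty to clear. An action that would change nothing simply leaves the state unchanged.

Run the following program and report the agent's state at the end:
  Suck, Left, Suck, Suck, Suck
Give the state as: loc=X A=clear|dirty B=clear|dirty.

Suck (#1): loc=B A=dirty B=clear
Left (#2): loc=A A=dirty B=clear
Suck (#3): loc=A A=clear B=clear
Suck (#4): loc=A A=clear B=clear
Suck (#5): loc=A A=clear B=clear

loc=A A=clear B=clear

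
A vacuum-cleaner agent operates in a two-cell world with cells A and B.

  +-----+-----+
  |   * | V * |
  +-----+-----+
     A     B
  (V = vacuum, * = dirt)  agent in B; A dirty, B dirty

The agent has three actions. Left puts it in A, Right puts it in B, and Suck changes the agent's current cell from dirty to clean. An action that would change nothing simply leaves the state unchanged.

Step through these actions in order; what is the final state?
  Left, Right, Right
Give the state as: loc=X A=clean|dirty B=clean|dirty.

1) do Left; now loc=A A=dirty B=dirty
2) do Right; now loc=B A=dirty B=dirty
3) do Right; now loc=B A=dirty B=dirty

loc=B A=dirty B=dirty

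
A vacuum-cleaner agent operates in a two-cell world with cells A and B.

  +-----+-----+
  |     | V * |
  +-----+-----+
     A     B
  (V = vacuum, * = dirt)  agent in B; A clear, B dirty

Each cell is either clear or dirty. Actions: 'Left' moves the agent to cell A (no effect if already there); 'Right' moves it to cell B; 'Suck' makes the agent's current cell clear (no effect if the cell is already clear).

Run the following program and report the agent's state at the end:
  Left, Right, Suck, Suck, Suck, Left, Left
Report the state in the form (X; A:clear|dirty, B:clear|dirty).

1. Left → (A; A:clear, B:dirty)
2. Right → (B; A:clear, B:dirty)
3. Suck → (B; A:clear, B:clear)
4. Suck → (B; A:clear, B:clear)
5. Suck → (B; A:clear, B:clear)
6. Left → (A; A:clear, B:clear)
7. Left → (A; A:clear, B:clear)

(A; A:clear, B:clear)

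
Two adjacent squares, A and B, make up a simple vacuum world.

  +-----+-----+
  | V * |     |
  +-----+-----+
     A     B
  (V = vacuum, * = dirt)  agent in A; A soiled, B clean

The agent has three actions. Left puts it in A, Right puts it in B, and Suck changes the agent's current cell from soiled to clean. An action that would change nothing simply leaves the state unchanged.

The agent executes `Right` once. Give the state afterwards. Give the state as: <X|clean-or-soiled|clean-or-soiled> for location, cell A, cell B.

<B|soiled|clean>

start: <A|soiled|clean>
[1] after Right: <B|soiled|clean>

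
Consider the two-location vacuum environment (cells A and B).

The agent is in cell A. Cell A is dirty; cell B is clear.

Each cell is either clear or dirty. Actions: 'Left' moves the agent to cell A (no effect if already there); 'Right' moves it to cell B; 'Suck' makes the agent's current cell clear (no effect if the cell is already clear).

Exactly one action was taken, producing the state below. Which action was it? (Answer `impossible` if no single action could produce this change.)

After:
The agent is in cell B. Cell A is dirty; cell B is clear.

try  Left: in A — A dirty, B clear
try Right: in B — A dirty, B clear  ← match
try  Suck: in A — A clear, B clear

Right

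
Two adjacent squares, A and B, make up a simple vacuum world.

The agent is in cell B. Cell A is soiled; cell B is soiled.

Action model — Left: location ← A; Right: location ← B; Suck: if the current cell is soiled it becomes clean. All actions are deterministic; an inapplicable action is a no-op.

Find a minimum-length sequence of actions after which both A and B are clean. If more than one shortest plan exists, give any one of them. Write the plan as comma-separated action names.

Suck, Left, Suck

step 1/3 (Suck): in B — A soiled, B clean
step 2/3 (Left): in A — A soiled, B clean
step 3/3 (Suck): in A — A clean, B clean
min 3: Suck B + move + Suck A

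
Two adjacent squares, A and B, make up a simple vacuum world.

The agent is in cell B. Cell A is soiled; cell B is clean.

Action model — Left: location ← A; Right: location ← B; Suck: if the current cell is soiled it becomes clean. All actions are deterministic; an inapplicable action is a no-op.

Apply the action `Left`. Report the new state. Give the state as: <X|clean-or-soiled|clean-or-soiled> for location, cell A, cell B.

<A|soiled|clean>

start: <B|soiled|clean>
Left (#1): <A|soiled|clean>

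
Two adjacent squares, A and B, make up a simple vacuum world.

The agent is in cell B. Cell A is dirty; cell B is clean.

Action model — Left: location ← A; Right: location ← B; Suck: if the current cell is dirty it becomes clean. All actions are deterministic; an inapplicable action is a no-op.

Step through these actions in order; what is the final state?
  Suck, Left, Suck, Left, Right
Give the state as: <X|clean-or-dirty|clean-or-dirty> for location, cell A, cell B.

[1] after Suck: <B|dirty|clean>
[2] after Left: <A|dirty|clean>
[3] after Suck: <A|clean|clean>
[4] after Left: <A|clean|clean>
[5] after Right: <B|clean|clean>

<B|clean|clean>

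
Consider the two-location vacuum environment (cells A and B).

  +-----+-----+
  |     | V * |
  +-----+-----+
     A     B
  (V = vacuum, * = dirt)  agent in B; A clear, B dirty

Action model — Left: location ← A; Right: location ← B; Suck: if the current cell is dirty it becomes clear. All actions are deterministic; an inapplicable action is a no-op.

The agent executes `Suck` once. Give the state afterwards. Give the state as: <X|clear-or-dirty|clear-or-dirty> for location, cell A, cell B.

start: <B|clear|dirty>
1. Suck → <B|clear|clear>

<B|clear|clear>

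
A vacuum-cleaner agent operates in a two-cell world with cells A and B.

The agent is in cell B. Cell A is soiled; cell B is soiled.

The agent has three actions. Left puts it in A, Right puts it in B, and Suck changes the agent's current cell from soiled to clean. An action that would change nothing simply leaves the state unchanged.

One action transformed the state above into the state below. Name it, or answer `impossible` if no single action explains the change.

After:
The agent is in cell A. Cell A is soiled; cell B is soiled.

Left

try  Left: in A — A soiled, B soiled  ← match
try Right: in B — A soiled, B soiled
try  Suck: in B — A soiled, B clean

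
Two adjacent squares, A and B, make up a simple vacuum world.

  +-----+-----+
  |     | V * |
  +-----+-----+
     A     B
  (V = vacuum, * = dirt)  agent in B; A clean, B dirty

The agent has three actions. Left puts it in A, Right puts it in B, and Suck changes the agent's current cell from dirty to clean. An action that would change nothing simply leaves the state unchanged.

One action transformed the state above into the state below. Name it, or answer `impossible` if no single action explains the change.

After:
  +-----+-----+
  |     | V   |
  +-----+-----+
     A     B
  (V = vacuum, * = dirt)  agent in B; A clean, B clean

Suck

try  Left: <A|clean|dirty>
try Right: <B|clean|dirty>
try  Suck: <B|clean|clean>  ← match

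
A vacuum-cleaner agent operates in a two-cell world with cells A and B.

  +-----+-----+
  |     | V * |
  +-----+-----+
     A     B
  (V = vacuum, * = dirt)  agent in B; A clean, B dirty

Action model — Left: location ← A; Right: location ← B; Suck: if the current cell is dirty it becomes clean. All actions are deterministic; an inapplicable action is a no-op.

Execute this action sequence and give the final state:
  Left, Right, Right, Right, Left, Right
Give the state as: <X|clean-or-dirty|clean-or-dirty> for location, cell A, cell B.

<B|clean|dirty>

1) do Left; now <A|clean|dirty>
2) do Right; now <B|clean|dirty>
3) do Right; now <B|clean|dirty>
4) do Right; now <B|clean|dirty>
5) do Left; now <A|clean|dirty>
6) do Right; now <B|clean|dirty>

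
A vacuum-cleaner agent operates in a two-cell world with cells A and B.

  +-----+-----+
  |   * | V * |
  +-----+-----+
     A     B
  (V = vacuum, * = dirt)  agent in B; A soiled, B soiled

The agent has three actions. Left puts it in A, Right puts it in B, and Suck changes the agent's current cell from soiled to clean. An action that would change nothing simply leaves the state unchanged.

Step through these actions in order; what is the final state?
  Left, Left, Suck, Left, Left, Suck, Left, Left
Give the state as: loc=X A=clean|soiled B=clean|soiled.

t=1 Left ⇒ loc=A A=soiled B=soiled
t=2 Left ⇒ loc=A A=soiled B=soiled
t=3 Suck ⇒ loc=A A=clean B=soiled
t=4 Left ⇒ loc=A A=clean B=soiled
t=5 Left ⇒ loc=A A=clean B=soiled
t=6 Suck ⇒ loc=A A=clean B=soiled
t=7 Left ⇒ loc=A A=clean B=soiled
t=8 Left ⇒ loc=A A=clean B=soiled

loc=A A=clean B=soiled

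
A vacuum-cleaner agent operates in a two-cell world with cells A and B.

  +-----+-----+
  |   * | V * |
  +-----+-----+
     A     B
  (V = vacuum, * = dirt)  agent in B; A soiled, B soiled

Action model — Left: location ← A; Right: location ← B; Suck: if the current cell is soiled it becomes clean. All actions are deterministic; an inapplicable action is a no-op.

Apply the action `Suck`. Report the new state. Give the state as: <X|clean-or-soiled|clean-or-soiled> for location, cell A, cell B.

start: <B|soiled|soiled>
step 1/1 (Suck): <B|soiled|clean>

<B|soiled|clean>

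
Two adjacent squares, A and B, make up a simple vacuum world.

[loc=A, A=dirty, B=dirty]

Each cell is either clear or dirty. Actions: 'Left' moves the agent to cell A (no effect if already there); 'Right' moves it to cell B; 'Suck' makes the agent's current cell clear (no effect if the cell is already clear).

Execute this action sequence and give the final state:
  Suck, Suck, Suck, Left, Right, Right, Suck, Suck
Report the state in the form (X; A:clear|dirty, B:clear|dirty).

Suck (#1): (A; A:clear, B:dirty)
Suck (#2): (A; A:clear, B:dirty)
Suck (#3): (A; A:clear, B:dirty)
Left (#4): (A; A:clear, B:dirty)
Right (#5): (B; A:clear, B:dirty)
Right (#6): (B; A:clear, B:dirty)
Suck (#7): (B; A:clear, B:clear)
Suck (#8): (B; A:clear, B:clear)

(B; A:clear, B:clear)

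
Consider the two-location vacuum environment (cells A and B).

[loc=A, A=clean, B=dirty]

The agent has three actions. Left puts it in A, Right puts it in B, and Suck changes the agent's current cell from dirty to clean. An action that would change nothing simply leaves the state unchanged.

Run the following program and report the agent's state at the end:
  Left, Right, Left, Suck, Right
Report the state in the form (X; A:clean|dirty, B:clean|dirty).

(B; A:clean, B:dirty)

Left (#1): (A; A:clean, B:dirty)
Right (#2): (B; A:clean, B:dirty)
Left (#3): (A; A:clean, B:dirty)
Suck (#4): (A; A:clean, B:dirty)
Right (#5): (B; A:clean, B:dirty)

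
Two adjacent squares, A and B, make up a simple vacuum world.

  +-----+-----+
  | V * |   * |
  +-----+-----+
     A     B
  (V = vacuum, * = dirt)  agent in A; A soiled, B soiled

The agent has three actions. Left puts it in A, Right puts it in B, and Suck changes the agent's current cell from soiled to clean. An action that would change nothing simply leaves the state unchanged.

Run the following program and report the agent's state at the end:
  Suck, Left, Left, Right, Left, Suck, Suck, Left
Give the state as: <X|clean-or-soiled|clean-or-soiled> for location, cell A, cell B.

<A|clean|soiled>

Suck (#1): <A|clean|soiled>
Left (#2): <A|clean|soiled>
Left (#3): <A|clean|soiled>
Right (#4): <B|clean|soiled>
Left (#5): <A|clean|soiled>
Suck (#6): <A|clean|soiled>
Suck (#7): <A|clean|soiled>
Left (#8): <A|clean|soiled>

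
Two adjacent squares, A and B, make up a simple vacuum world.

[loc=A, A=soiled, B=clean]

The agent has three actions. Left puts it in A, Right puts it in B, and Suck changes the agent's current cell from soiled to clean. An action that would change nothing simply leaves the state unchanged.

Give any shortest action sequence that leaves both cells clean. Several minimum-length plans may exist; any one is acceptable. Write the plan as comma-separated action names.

Suck

t=1 Suck ⇒ in A — A clean, B clean
min 1: A is soiled, one Suck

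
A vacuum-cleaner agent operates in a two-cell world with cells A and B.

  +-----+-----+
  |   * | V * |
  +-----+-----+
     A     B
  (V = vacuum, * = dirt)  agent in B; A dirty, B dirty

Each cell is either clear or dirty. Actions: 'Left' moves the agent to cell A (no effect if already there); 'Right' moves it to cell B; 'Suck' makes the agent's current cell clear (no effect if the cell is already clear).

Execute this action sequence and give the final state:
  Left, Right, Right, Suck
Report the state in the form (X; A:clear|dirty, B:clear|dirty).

(B; A:dirty, B:clear)

step 1/4 (Left): (A; A:dirty, B:dirty)
step 2/4 (Right): (B; A:dirty, B:dirty)
step 3/4 (Right): (B; A:dirty, B:dirty)
step 4/4 (Suck): (B; A:dirty, B:clear)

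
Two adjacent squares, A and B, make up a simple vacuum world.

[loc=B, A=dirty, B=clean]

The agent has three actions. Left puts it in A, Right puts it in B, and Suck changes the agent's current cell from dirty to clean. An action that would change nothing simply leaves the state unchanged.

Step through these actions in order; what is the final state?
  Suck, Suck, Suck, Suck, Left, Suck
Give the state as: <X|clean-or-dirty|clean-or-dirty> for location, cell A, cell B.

<A|clean|clean>

t=1 Suck ⇒ <B|dirty|clean>
t=2 Suck ⇒ <B|dirty|clean>
t=3 Suck ⇒ <B|dirty|clean>
t=4 Suck ⇒ <B|dirty|clean>
t=5 Left ⇒ <A|dirty|clean>
t=6 Suck ⇒ <A|clean|clean>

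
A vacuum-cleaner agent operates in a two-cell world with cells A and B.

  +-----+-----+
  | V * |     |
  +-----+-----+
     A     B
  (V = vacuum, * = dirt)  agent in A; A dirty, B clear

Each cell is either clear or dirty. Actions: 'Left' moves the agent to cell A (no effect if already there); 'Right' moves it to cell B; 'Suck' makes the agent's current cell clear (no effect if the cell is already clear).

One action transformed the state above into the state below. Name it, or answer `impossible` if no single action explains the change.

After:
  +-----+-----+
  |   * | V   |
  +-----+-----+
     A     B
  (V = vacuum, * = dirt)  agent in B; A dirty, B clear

try  Left: (A; A:dirty, B:clear)
try Right: (B; A:dirty, B:clear)  ← match
try  Suck: (A; A:clear, B:clear)

Right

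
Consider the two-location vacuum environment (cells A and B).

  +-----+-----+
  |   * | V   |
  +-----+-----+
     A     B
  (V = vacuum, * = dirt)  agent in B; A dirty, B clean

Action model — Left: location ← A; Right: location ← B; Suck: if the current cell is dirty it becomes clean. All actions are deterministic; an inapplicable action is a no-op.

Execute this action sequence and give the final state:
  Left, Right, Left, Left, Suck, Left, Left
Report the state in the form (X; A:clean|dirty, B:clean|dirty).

(A; A:clean, B:clean)

t=1 Left ⇒ (A; A:dirty, B:clean)
t=2 Right ⇒ (B; A:dirty, B:clean)
t=3 Left ⇒ (A; A:dirty, B:clean)
t=4 Left ⇒ (A; A:dirty, B:clean)
t=5 Suck ⇒ (A; A:clean, B:clean)
t=6 Left ⇒ (A; A:clean, B:clean)
t=7 Left ⇒ (A; A:clean, B:clean)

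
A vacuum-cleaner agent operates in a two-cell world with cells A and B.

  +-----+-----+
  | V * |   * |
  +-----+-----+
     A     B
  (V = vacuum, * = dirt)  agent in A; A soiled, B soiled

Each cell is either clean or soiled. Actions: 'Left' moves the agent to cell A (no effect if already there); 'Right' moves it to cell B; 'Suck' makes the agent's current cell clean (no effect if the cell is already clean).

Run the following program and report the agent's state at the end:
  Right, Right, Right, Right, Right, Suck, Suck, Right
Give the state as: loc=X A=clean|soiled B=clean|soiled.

loc=B A=soiled B=clean

Right (#1): loc=B A=soiled B=soiled
Right (#2): loc=B A=soiled B=soiled
Right (#3): loc=B A=soiled B=soiled
Right (#4): loc=B A=soiled B=soiled
Right (#5): loc=B A=soiled B=soiled
Suck (#6): loc=B A=soiled B=clean
Suck (#7): loc=B A=soiled B=clean
Right (#8): loc=B A=soiled B=clean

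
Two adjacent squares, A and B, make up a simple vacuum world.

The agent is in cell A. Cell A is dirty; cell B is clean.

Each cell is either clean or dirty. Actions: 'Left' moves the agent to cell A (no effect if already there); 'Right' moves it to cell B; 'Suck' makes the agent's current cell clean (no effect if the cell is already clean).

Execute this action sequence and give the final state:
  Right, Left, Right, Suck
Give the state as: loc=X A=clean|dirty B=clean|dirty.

loc=B A=dirty B=clean

[1] after Right: loc=B A=dirty B=clean
[2] after Left: loc=A A=dirty B=clean
[3] after Right: loc=B A=dirty B=clean
[4] after Suck: loc=B A=dirty B=clean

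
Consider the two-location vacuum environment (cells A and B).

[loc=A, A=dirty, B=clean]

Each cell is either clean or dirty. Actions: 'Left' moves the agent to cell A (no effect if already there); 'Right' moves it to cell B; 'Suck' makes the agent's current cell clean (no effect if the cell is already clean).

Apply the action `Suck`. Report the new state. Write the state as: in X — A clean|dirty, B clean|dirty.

start: in A — A dirty, B clean
step 1/1 (Suck): in A — A clean, B clean

in A — A clean, B clean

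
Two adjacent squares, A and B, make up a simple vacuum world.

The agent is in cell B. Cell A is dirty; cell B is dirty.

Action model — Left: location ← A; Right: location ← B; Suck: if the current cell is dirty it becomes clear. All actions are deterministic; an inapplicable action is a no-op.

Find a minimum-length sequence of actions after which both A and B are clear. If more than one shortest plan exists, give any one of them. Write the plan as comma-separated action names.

Suck, Left, Suck

[1] after Suck: loc=B A=dirty B=clear
[2] after Left: loc=A A=dirty B=clear
[3] after Suck: loc=A A=clear B=clear
min 3: Suck B + move + Suck A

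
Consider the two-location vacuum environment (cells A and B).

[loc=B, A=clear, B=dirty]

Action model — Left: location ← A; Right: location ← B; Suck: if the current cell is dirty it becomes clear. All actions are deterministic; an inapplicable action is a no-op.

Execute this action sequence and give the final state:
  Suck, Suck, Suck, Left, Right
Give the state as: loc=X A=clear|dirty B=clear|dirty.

1. Suck → loc=B A=clear B=clear
2. Suck → loc=B A=clear B=clear
3. Suck → loc=B A=clear B=clear
4. Left → loc=A A=clear B=clear
5. Right → loc=B A=clear B=clear

loc=B A=clear B=clear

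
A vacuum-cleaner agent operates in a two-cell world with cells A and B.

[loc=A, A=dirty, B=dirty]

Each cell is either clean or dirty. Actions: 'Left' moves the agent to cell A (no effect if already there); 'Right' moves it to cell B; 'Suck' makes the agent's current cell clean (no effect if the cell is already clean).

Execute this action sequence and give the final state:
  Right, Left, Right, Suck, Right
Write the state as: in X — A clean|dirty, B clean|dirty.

in B — A dirty, B clean

1. Right → in B — A dirty, B dirty
2. Left → in A — A dirty, B dirty
3. Right → in B — A dirty, B dirty
4. Suck → in B — A dirty, B clean
5. Right → in B — A dirty, B clean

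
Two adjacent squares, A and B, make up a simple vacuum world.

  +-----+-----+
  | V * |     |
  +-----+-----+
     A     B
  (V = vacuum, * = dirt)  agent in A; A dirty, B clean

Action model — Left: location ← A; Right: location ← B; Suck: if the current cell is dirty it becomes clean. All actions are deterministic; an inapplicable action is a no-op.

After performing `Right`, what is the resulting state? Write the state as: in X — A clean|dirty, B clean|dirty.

start: in A — A dirty, B clean
t=1 Right ⇒ in B — A dirty, B clean

in B — A dirty, B clean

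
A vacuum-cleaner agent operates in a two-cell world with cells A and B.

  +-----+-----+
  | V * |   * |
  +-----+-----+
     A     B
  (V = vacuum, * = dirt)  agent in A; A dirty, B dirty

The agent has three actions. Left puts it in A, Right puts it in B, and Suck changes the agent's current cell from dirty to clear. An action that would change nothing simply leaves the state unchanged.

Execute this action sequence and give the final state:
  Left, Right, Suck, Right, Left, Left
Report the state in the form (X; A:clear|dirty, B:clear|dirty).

(A; A:dirty, B:clear)

1. Left → (A; A:dirty, B:dirty)
2. Right → (B; A:dirty, B:dirty)
3. Suck → (B; A:dirty, B:clear)
4. Right → (B; A:dirty, B:clear)
5. Left → (A; A:dirty, B:clear)
6. Left → (A; A:dirty, B:clear)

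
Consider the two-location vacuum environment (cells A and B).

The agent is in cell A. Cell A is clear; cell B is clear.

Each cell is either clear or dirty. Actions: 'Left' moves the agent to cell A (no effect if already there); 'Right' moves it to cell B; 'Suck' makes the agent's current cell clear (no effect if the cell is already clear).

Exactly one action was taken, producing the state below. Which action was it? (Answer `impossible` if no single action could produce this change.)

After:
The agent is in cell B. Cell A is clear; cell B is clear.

Right

try  Left: <A|clear|clear>
try Right: <B|clear|clear>  ← match
try  Suck: <A|clear|clear>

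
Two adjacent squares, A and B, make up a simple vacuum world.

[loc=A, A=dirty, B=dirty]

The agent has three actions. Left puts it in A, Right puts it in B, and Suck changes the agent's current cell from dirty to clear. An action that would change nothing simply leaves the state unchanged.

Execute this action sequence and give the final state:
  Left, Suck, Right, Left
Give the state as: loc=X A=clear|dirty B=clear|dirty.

t=1 Left ⇒ loc=A A=dirty B=dirty
t=2 Suck ⇒ loc=A A=clear B=dirty
t=3 Right ⇒ loc=B A=clear B=dirty
t=4 Left ⇒ loc=A A=clear B=dirty

loc=A A=clear B=dirty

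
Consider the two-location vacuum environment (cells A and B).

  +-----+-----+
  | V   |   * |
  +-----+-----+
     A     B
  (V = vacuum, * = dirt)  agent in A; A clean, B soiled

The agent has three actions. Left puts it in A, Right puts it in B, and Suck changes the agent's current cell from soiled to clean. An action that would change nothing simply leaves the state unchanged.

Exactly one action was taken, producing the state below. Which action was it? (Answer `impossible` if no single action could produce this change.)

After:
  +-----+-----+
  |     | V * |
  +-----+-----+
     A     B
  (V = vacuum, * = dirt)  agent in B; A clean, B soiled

try  Left: (A; A:clean, B:soiled)
try Right: (B; A:clean, B:soiled)  ← match
try  Suck: (A; A:clean, B:soiled)

Right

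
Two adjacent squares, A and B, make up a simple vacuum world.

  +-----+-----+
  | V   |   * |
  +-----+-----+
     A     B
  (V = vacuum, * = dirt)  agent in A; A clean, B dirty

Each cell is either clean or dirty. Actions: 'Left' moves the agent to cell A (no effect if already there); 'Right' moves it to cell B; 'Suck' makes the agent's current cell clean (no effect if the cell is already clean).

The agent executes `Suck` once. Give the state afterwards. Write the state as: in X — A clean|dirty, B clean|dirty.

start: in A — A clean, B dirty
Suck (#1): in A — A clean, B dirty

in A — A clean, B dirty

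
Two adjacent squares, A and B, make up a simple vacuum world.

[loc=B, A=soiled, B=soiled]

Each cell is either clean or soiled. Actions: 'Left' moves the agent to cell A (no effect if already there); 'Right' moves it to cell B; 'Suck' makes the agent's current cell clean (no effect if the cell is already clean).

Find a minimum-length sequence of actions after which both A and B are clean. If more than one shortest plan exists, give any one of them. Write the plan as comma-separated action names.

step 1/3 (Suck): loc=B A=soiled B=clean
step 2/3 (Left): loc=A A=soiled B=clean
step 3/3 (Suck): loc=A A=clean B=clean
min 3: Suck B + move + Suck A

Suck, Left, Suck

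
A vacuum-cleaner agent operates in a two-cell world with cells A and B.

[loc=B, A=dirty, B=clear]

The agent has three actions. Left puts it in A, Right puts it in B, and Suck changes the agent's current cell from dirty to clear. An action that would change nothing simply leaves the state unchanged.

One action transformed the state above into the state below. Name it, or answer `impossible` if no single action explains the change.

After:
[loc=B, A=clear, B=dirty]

impossible

try  Left: loc=A A=dirty B=clear
try Right: loc=B A=dirty B=clear
try  Suck: loc=B A=dirty B=clear
no single action produces the after-state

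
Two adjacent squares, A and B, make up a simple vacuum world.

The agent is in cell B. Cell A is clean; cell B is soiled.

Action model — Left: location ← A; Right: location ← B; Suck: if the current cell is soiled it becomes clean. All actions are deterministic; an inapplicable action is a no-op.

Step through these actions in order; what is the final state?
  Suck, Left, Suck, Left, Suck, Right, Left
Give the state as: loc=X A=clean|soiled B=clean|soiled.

Suck (#1): loc=B A=clean B=clean
Left (#2): loc=A A=clean B=clean
Suck (#3): loc=A A=clean B=clean
Left (#4): loc=A A=clean B=clean
Suck (#5): loc=A A=clean B=clean
Right (#6): loc=B A=clean B=clean
Left (#7): loc=A A=clean B=clean

loc=A A=clean B=clean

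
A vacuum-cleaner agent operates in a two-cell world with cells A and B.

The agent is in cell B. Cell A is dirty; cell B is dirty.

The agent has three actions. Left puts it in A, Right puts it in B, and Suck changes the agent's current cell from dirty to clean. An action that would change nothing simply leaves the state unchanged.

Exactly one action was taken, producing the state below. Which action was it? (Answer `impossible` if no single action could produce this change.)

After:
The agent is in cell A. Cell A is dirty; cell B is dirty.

try  Left: loc=A A=dirty B=dirty  ← match
try Right: loc=B A=dirty B=dirty
try  Suck: loc=B A=dirty B=clean

Left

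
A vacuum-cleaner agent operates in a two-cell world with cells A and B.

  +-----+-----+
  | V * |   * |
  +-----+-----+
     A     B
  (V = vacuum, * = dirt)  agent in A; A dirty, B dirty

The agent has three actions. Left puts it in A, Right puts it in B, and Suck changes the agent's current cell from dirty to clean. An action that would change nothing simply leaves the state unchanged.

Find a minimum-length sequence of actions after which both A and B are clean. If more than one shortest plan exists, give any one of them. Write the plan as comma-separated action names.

Suck, Right, Suck

1. Suck → (A; A:clean, B:dirty)
2. Right → (B; A:clean, B:dirty)
3. Suck → (B; A:clean, B:clean)
min 3: Suck A + move + Suck B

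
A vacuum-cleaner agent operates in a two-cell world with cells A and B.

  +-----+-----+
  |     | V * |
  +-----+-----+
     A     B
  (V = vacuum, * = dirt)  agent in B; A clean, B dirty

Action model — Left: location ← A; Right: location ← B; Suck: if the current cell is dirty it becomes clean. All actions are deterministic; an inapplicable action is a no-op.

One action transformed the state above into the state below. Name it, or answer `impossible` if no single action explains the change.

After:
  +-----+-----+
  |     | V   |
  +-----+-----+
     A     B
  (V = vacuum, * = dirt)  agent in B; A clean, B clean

try  Left: loc=A A=clean B=dirty
try Right: loc=B A=clean B=dirty
try  Suck: loc=B A=clean B=clean  ← match

Suck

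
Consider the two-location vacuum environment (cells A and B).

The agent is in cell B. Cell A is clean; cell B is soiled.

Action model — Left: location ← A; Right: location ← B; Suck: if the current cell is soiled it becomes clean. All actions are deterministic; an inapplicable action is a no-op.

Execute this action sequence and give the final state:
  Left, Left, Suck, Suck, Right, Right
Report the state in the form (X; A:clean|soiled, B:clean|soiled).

(B; A:clean, B:soiled)

Left (#1): (A; A:clean, B:soiled)
Left (#2): (A; A:clean, B:soiled)
Suck (#3): (A; A:clean, B:soiled)
Suck (#4): (A; A:clean, B:soiled)
Right (#5): (B; A:clean, B:soiled)
Right (#6): (B; A:clean, B:soiled)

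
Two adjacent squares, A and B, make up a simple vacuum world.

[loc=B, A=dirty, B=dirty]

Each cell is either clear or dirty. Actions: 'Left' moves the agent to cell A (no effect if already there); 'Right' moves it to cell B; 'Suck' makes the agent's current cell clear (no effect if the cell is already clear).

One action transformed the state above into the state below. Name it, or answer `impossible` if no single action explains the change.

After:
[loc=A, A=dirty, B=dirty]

try  Left: in A — A dirty, B dirty  ← match
try Right: in B — A dirty, B dirty
try  Suck: in B — A dirty, B clear

Left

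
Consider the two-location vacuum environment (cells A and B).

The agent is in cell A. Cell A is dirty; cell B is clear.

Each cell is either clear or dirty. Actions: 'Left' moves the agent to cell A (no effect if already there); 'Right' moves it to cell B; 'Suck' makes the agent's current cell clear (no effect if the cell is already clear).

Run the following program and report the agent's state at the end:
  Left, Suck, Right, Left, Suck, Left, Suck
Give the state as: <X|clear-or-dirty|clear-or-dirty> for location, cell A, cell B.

<A|clear|clear>

t=1 Left ⇒ <A|dirty|clear>
t=2 Suck ⇒ <A|clear|clear>
t=3 Right ⇒ <B|clear|clear>
t=4 Left ⇒ <A|clear|clear>
t=5 Suck ⇒ <A|clear|clear>
t=6 Left ⇒ <A|clear|clear>
t=7 Suck ⇒ <A|clear|clear>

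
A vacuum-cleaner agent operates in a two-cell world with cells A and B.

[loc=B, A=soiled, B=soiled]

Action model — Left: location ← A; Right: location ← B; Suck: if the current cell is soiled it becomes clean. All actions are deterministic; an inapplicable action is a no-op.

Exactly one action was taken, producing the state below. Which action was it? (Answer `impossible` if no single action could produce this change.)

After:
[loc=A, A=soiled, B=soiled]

Left

try  Left: loc=A A=soiled B=soiled  ← match
try Right: loc=B A=soiled B=soiled
try  Suck: loc=B A=soiled B=clean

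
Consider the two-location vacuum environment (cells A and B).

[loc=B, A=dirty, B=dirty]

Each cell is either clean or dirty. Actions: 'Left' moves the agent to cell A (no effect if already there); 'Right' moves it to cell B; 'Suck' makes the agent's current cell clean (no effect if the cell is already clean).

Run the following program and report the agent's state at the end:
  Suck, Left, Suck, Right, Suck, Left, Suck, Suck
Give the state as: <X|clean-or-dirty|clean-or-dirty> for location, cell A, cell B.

<A|clean|clean>

t=1 Suck ⇒ <B|dirty|clean>
t=2 Left ⇒ <A|dirty|clean>
t=3 Suck ⇒ <A|clean|clean>
t=4 Right ⇒ <B|clean|clean>
t=5 Suck ⇒ <B|clean|clean>
t=6 Left ⇒ <A|clean|clean>
t=7 Suck ⇒ <A|clean|clean>
t=8 Suck ⇒ <A|clean|clean>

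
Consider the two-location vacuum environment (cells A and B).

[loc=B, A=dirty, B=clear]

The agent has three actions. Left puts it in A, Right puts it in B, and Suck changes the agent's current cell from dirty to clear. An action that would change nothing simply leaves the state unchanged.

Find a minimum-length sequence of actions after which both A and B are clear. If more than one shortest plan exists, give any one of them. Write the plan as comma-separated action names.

t=1 Left ⇒ in A — A dirty, B clear
t=2 Suck ⇒ in A — A clear, B clear
min 2: go A then Suck

Left, Suck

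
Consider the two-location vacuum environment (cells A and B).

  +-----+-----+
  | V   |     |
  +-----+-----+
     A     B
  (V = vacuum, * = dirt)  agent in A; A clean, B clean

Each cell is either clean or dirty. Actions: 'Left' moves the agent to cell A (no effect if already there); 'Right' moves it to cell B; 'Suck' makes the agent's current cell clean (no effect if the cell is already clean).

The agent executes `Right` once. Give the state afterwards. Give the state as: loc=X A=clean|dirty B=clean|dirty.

start: loc=A A=clean B=clean
1. Right → loc=B A=clean B=clean

loc=B A=clean B=clean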